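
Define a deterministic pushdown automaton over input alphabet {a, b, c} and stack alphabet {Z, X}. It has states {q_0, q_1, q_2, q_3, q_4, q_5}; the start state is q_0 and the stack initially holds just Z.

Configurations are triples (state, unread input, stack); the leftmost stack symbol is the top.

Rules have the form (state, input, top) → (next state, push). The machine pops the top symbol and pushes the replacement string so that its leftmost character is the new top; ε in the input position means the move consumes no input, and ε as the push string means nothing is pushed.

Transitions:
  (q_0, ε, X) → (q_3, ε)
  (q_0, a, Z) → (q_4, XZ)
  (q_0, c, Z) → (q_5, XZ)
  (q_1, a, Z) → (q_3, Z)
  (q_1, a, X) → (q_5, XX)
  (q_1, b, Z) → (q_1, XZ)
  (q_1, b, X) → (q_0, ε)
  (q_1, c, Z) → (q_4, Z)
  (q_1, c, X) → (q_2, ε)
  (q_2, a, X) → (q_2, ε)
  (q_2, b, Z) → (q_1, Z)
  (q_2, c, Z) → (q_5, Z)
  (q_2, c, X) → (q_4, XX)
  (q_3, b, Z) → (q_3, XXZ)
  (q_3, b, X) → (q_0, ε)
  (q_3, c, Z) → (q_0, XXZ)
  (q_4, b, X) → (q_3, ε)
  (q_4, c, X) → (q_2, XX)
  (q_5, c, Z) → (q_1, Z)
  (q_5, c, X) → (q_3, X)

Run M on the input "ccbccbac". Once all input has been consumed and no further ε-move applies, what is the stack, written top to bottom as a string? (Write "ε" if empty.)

XXZ

(q_0, ccbccbac, Z) ⊢ (q_5, cbccbac, XZ) ⊢ (q_3, bccbac, XZ) ⊢ (q_0, ccbac, Z) ⊢ (q_5, cbac, XZ) ⊢ (q_3, bac, XZ) ⊢ (q_0, ac, Z) ⊢ (q_4, c, XZ) ⊢ (q_2, ε, XXZ)
All input consumed in state q_2 with stack XXZ.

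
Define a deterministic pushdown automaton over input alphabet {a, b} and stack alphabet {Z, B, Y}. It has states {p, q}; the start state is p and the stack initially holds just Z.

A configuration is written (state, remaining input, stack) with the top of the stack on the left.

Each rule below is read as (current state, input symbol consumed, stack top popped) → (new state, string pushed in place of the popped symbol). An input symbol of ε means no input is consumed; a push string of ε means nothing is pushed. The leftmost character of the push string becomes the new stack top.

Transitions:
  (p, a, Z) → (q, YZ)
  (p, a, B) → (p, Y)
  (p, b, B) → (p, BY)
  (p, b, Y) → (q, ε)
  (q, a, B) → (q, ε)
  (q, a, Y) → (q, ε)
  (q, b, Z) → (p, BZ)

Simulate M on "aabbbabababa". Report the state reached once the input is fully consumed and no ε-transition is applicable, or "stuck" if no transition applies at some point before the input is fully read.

stuck

(p, aabbbabababa, Z)
  read a, top Z: go to q, push YZ → (q, abbbabababa, YZ)
  read a, top Y: go to q, push ε → (q, bbbabababa, Z)
  read b, top Z: go to p, push BZ → (p, bbabababa, BZ)
  read b, top B: go to p, push BY → (p, babababa, BYZ)
  read b, top B: go to p, push BY → (p, abababa, BYYZ)
  read a, top B: go to p, push Y → (p, bababa, YYYZ)
  read b, top Y: go to q, push ε → (q, ababa, YYZ)
  read a, top Y: go to q, push ε → (q, baba, YZ)
No transition for (q, b, top Y); M blocks with input baba remaining.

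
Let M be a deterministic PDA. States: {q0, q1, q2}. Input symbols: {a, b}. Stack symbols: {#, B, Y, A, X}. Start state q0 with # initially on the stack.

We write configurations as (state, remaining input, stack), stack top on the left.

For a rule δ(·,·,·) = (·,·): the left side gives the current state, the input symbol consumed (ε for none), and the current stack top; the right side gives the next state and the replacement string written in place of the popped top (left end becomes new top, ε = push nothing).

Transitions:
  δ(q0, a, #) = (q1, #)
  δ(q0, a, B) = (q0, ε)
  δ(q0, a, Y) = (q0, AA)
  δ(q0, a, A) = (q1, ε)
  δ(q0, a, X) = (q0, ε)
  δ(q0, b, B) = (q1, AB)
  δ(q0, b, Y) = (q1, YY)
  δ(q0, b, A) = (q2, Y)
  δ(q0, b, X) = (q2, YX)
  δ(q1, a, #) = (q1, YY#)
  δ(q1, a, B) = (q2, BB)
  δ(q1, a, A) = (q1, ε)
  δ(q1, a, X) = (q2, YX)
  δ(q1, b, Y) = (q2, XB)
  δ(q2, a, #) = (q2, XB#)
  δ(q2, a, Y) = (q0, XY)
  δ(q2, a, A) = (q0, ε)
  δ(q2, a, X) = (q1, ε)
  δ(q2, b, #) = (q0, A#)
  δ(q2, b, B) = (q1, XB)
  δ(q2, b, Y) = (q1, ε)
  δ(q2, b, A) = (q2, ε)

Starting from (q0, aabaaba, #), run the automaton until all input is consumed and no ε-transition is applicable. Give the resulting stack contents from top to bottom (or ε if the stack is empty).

(q0, aabaaba, #)
  read a, top #: go to q1, push # → (q1, abaaba, #)
  read a, top #: go to q1, push YY# → (q1, baaba, YY#)
  read b, top Y: go to q2, push XB → (q2, aaba, XBY#)
  read a, top X: go to q1, push ε → (q1, aba, BY#)
  read a, top B: go to q2, push BB → (q2, ba, BBY#)
  read b, top B: go to q1, push XB → (q1, a, XBBY#)
  read a, top X: go to q2, push YX → (q2, ε, YXBBY#)
All input consumed in state q2 with stack YXBBY#.

YXBBY#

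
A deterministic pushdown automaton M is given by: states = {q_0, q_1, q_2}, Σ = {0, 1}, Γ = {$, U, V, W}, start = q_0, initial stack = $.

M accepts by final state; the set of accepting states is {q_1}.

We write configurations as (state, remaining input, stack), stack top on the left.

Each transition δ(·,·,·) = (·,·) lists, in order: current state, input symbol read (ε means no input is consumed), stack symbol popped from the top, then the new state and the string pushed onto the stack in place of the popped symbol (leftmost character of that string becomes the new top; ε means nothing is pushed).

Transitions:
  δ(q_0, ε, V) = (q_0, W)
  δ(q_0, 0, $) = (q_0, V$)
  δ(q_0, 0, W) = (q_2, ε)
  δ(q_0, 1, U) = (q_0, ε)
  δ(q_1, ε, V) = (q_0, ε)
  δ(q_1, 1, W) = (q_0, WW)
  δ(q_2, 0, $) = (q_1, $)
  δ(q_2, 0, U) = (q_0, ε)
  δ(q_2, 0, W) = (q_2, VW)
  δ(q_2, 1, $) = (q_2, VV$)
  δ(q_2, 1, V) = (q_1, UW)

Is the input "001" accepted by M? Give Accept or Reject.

Reject

(q_0, 001, $)
  read 0, top $: go to q_0, push V$ → (q_0, 01, V$)
  ε-move, top V: go to q_0, push W → (q_0, 01, W$)
  read 0, top W: go to q_2, push ε → (q_2, 1, $)
  read 1, top $: go to q_2, push VV$ → (q_2, ε, VV$)
All input consumed; state q_2 ∉ F and no further ε-move applies.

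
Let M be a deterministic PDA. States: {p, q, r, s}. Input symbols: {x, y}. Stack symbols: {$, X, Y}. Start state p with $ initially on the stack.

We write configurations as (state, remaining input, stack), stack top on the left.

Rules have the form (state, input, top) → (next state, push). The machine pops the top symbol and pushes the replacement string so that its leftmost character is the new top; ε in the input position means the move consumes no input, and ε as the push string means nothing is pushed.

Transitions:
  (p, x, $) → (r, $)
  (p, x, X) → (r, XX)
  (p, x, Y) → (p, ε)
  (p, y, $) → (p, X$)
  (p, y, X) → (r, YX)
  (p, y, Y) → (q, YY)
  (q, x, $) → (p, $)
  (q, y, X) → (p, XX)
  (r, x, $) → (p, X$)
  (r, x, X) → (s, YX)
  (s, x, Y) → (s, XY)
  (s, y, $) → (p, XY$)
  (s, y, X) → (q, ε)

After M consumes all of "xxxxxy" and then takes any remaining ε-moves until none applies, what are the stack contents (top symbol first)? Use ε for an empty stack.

(p, xxxxxy, $)
  read x, top $: go to r, push $ → (r, xxxxy, $)
  read x, top $: go to p, push X$ → (p, xxxy, X$)
  read x, top X: go to r, push XX → (r, xxy, XX$)
  read x, top X: go to s, push YX → (s, xy, YXX$)
  read x, top Y: go to s, push XY → (s, y, XYXX$)
  read y, top X: go to q, push ε → (q, ε, YXX$)
All input consumed in state q with stack YXX$.

YXX$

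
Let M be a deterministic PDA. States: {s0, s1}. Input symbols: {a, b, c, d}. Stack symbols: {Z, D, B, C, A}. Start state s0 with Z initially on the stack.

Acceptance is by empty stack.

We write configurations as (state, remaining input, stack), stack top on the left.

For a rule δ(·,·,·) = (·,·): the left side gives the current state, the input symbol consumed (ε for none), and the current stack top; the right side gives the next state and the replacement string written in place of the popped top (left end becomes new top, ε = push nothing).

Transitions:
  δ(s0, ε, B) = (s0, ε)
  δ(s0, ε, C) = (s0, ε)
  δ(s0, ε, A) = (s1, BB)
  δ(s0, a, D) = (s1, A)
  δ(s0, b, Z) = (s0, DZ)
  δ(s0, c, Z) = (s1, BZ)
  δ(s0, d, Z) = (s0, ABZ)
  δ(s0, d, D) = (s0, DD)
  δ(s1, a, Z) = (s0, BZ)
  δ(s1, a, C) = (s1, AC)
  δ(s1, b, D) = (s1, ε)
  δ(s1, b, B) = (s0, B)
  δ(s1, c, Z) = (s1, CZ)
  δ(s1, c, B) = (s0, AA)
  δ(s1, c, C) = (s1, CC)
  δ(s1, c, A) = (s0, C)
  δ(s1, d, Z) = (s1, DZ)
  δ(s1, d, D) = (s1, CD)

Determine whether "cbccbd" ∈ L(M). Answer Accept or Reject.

Reject

(s0, cbccbd, Z)
  read c, top Z: go to s1, push BZ → (s1, bccbd, BZ)
  read b, top B: go to s0, push B → (s0, ccbd, BZ)
  ε-move, top B: go to s0, push ε → (s0, ccbd, Z)
  read c, top Z: go to s1, push BZ → (s1, cbd, BZ)
  read c, top B: go to s0, push AA → (s0, bd, AAZ)
  ε-move, top A: go to s1, push BB → (s1, bd, BBAZ)
  read b, top B: go to s0, push B → (s0, d, BBAZ)
  ε-move, top B: go to s0, push ε → (s0, d, BAZ)
  ε-move, top B: go to s0, push ε → (s0, d, AZ)
  ε-move, top A: go to s1, push BB → (s1, d, BBZ)
No transition applies at (s1, d, BBZ); input not fully consumed.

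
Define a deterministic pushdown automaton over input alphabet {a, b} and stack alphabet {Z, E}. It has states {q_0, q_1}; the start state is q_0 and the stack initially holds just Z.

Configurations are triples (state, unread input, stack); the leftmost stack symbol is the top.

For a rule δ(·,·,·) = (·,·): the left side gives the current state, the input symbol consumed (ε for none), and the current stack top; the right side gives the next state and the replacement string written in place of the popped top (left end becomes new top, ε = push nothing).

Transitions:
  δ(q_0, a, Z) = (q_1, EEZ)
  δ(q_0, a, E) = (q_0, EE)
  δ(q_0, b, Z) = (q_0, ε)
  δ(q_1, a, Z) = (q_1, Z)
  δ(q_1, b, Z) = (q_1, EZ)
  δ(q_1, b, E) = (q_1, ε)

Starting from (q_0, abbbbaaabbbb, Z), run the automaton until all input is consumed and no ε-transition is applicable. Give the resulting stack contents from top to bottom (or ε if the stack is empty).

Z

(q_0, abbbbaaabbbb, Z)
  read a, top Z: go to q_1, push EEZ → (q_1, bbbbaaabbbb, EEZ)
  read b, top E: go to q_1, push ε → (q_1, bbbaaabbbb, EZ)
  read b, top E: go to q_1, push ε → (q_1, bbaaabbbb, Z)
  read b, top Z: go to q_1, push EZ → (q_1, baaabbbb, EZ)
  read b, top E: go to q_1, push ε → (q_1, aaabbbb, Z)
  read a, top Z: go to q_1, push Z → (q_1, aabbbb, Z)
  read a, top Z: go to q_1, push Z → (q_1, abbbb, Z)
  read a, top Z: go to q_1, push Z → (q_1, bbbb, Z)
  read b, top Z: go to q_1, push EZ → (q_1, bbb, EZ)
  read b, top E: go to q_1, push ε → (q_1, bb, Z)
  read b, top Z: go to q_1, push EZ → (q_1, b, EZ)
  read b, top E: go to q_1, push ε → (q_1, ε, Z)
All input consumed in state q_1 with stack Z.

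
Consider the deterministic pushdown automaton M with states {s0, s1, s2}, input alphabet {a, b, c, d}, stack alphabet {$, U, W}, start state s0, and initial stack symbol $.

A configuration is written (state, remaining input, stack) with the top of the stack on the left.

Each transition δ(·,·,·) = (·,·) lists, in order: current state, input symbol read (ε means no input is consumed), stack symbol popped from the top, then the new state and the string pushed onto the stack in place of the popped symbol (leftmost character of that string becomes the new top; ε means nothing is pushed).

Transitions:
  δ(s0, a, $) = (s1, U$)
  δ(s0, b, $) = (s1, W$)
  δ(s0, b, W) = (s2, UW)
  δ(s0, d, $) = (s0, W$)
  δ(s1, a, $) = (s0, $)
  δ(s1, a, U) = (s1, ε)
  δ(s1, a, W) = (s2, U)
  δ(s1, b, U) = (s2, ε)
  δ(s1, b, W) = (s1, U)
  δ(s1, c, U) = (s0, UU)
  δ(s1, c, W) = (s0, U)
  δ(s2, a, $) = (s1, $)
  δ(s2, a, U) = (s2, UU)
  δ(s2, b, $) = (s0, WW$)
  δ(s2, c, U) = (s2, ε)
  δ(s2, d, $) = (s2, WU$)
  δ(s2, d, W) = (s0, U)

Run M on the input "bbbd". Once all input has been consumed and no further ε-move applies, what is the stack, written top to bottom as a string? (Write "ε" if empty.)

WU$

(s0, bbbd, $)
  read b, top $: go to s1, push W$ → (s1, bbd, W$)
  read b, top W: go to s1, push U → (s1, bd, U$)
  read b, top U: go to s2, push ε → (s2, d, $)
  read d, top $: go to s2, push WU$ → (s2, ε, WU$)
All input consumed in state s2 with stack WU$.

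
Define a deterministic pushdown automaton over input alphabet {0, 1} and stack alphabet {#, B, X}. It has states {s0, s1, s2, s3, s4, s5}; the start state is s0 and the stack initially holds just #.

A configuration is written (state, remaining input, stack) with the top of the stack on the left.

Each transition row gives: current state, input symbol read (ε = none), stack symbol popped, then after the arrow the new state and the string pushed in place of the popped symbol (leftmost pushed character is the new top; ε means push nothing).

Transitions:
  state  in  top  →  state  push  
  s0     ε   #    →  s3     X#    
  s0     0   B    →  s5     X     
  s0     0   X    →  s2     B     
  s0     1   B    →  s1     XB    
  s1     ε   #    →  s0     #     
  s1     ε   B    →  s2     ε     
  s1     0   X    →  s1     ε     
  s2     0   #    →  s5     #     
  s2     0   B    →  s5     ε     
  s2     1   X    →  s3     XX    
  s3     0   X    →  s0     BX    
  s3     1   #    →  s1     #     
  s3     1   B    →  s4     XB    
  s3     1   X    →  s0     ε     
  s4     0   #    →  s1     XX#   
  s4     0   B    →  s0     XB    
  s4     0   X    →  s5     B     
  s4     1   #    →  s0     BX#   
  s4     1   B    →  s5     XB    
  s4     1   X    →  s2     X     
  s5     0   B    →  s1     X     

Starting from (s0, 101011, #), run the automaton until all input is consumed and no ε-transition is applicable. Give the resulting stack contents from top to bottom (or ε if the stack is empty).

(s0, 101011, #) ⊢ (s3, 101011, X#) ⊢ (s0, 01011, #) ⊢ (s3, 01011, X#) ⊢ (s0, 1011, BX#) ⊢ (s1, 011, XBX#) ⊢ (s1, 11, BX#) ⊢ (s2, 11, X#) ⊢ (s3, 1, XX#) ⊢ (s0, ε, X#)
All input consumed in state s0 with stack X#.

X#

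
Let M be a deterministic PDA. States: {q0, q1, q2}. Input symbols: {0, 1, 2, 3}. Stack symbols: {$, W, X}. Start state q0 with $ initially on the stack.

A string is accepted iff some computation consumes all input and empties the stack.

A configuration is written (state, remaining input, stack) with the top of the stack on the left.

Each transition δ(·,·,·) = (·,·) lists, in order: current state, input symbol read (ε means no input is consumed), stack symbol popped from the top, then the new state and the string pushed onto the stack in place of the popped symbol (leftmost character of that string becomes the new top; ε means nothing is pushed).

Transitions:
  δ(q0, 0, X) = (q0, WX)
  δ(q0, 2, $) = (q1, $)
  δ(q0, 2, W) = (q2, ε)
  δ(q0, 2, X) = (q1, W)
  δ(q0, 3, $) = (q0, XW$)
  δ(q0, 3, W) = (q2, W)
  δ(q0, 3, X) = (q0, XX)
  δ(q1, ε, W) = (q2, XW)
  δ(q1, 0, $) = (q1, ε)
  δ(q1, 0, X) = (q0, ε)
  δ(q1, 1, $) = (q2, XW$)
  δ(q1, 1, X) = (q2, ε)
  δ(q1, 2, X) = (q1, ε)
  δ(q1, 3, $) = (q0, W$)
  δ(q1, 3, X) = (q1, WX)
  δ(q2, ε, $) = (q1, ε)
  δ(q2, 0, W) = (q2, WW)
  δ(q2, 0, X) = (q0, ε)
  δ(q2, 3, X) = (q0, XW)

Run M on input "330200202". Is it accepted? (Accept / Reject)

(q0, 330200202, $)
  read 3, top $: go to q0, push XW$ → (q0, 30200202, XW$)
  read 3, top X: go to q0, push XX → (q0, 0200202, XXW$)
  read 0, top X: go to q0, push WX → (q0, 200202, WXXW$)
  read 2, top W: go to q2, push ε → (q2, 00202, XXW$)
  read 0, top X: go to q0, push ε → (q0, 0202, XW$)
  read 0, top X: go to q0, push WX → (q0, 202, WXW$)
  read 2, top W: go to q2, push ε → (q2, 02, XW$)
  read 0, top X: go to q0, push ε → (q0, 2, W$)
  read 2, top W: go to q2, push ε → (q2, ε, $)
  ε-move, top $: go to q1, push ε → (q1, ε, ε)
All input consumed and the stack is empty.

Accept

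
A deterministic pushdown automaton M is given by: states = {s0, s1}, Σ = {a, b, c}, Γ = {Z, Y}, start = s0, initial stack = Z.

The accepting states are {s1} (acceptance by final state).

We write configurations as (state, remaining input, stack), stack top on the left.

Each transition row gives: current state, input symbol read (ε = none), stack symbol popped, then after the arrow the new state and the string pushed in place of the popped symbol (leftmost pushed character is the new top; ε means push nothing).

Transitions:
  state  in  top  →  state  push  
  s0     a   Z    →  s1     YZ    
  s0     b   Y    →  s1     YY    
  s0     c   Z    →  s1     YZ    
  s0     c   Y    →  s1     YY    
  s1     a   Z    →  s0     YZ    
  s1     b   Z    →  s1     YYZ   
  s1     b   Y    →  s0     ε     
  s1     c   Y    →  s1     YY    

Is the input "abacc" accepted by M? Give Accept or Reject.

Accept

(s0, abacc, Z)
  read a, top Z: go to s1, push YZ → (s1, bacc, YZ)
  read b, top Y: go to s0, push ε → (s0, acc, Z)
  read a, top Z: go to s1, push YZ → (s1, cc, YZ)
  read c, top Y: go to s1, push YY → (s1, c, YYZ)
  read c, top Y: go to s1, push YY → (s1, ε, YYYZ)
All input consumed; state s1 ∈ F.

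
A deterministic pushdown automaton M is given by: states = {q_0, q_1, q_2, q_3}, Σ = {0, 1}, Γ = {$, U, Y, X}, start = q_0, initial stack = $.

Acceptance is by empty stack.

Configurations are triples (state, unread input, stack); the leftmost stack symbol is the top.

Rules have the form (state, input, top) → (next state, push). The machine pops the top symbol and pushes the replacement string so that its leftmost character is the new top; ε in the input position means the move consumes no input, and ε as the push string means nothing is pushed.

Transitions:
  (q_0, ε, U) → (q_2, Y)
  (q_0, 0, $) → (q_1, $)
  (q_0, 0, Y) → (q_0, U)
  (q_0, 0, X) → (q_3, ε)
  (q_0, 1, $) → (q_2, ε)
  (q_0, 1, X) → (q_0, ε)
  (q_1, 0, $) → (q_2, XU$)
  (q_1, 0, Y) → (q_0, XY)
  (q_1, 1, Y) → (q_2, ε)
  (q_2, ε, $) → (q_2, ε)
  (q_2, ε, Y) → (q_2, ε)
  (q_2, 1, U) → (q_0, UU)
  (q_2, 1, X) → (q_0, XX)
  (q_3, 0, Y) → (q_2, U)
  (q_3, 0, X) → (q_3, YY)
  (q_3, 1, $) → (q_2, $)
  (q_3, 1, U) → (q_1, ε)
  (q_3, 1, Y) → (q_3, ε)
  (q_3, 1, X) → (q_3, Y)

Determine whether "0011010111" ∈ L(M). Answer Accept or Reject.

(q_0, 0011010111, $)
  read 0, top $: go to q_1, push $ → (q_1, 011010111, $)
  read 0, top $: go to q_2, push XU$ → (q_2, 11010111, XU$)
  read 1, top X: go to q_0, push XX → (q_0, 1010111, XXU$)
  read 1, top X: go to q_0, push ε → (q_0, 010111, XU$)
  read 0, top X: go to q_3, push ε → (q_3, 10111, U$)
  read 1, top U: go to q_1, push ε → (q_1, 0111, $)
  read 0, top $: go to q_2, push XU$ → (q_2, 111, XU$)
  read 1, top X: go to q_0, push XX → (q_0, 11, XXU$)
  read 1, top X: go to q_0, push ε → (q_0, 1, XU$)
  read 1, top X: go to q_0, push ε → (q_0, ε, U$)
  ε-move, top U: go to q_2, push Y → (q_2, ε, Y$)
  ε-move, top Y: go to q_2, push ε → (q_2, ε, $)
  ε-move, top $: go to q_2, push ε → (q_2, ε, ε)
All input consumed and the stack is empty.

Accept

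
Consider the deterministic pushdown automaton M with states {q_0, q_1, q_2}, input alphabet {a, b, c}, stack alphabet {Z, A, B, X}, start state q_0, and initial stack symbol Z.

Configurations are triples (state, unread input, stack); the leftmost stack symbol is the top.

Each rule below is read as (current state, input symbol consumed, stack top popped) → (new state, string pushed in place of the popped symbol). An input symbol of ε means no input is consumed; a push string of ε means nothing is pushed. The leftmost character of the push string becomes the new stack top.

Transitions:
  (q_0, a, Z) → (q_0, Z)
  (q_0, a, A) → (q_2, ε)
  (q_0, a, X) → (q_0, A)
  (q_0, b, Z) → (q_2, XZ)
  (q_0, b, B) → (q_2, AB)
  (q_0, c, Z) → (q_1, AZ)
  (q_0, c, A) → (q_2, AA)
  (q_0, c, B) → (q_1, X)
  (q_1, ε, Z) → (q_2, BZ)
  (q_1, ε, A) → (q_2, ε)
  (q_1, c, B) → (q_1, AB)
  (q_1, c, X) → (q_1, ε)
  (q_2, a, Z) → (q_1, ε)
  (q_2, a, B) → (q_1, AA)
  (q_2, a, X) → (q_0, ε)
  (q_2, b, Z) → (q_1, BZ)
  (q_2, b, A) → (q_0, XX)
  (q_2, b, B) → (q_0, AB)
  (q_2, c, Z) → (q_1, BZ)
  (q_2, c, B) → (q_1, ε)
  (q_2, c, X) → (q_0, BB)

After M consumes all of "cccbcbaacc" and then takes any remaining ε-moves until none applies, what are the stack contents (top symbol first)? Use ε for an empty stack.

XBABZ

(q_0, cccbcbaacc, Z)
  read c, top Z: go to q_1, push AZ → (q_1, ccbcbaacc, AZ)
  ε-move, top A: go to q_2, push ε → (q_2, ccbcbaacc, Z)
  read c, top Z: go to q_1, push BZ → (q_1, cbcbaacc, BZ)
  read c, top B: go to q_1, push AB → (q_1, bcbaacc, ABZ)
  ε-move, top A: go to q_2, push ε → (q_2, bcbaacc, BZ)
  read b, top B: go to q_0, push AB → (q_0, cbaacc, ABZ)
  read c, top A: go to q_2, push AA → (q_2, baacc, AABZ)
  read b, top A: go to q_0, push XX → (q_0, aacc, XXABZ)
  read a, top X: go to q_0, push A → (q_0, acc, AXABZ)
  read a, top A: go to q_2, push ε → (q_2, cc, XABZ)
  read c, top X: go to q_0, push BB → (q_0, c, BBABZ)
  read c, top B: go to q_1, push X → (q_1, ε, XBABZ)
All input consumed in state q_1 with stack XBABZ.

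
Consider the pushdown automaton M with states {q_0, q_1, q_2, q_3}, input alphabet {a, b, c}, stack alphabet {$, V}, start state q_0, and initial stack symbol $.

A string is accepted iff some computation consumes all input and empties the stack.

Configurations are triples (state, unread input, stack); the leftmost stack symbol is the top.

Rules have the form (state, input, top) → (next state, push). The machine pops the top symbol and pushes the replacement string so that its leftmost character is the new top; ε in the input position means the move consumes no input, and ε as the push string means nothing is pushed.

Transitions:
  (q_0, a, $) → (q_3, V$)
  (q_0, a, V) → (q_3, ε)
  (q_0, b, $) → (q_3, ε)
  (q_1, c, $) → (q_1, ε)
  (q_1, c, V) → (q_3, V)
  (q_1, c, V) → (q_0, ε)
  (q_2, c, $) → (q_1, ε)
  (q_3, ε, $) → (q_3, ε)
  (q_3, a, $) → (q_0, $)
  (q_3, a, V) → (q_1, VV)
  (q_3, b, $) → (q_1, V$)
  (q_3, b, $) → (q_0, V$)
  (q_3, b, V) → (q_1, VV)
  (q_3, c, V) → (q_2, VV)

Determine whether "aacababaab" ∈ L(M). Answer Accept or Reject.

One accepting computation: (q_0, aacababaab, $) ⊢ (q_3, acababaab, V$) ⊢ (q_1, cababaab, VV$) ⊢ (q_0, ababaab, V$) ⊢ (q_3, babaab, $) ⊢ (q_0, abaab, V$) ⊢ (q_3, baab, $) ⊢ (q_0, aab, V$) ⊢ (q_3, ab, $) ⊢ (q_0, b, $) ⊢ (q_3, ε, ε)
All input consumed and the stack is empty.

Accept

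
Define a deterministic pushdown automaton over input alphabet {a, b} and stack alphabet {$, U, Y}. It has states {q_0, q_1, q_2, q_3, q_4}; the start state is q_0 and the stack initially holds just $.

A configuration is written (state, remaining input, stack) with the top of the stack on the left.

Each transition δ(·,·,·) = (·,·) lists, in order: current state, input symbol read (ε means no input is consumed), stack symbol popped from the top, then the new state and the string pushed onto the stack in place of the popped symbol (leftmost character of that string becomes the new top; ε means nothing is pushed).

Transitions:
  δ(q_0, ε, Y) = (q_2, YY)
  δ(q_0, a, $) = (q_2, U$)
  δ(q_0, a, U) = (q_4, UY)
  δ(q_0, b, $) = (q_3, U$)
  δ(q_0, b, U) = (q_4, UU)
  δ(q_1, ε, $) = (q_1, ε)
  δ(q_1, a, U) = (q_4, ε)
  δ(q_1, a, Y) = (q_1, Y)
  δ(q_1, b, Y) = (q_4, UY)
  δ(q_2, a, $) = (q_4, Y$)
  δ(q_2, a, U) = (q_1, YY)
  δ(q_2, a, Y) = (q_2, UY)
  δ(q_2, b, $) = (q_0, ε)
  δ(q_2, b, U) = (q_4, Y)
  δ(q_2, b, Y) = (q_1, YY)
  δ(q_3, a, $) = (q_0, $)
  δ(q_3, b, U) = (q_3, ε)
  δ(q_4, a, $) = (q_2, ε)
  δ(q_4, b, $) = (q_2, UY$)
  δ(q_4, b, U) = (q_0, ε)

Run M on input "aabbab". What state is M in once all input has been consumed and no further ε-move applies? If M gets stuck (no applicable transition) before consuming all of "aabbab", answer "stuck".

q_4

(q_0, aabbab, $) ⊢ (q_2, abbab, U$) ⊢ (q_1, bbab, YY$) ⊢ (q_4, bab, UYY$) ⊢ (q_0, ab, YY$) ⊢ (q_2, ab, YYY$) ⊢ (q_2, b, UYYY$) ⊢ (q_4, ε, YYYY$)
All input consumed; M is in state q_4.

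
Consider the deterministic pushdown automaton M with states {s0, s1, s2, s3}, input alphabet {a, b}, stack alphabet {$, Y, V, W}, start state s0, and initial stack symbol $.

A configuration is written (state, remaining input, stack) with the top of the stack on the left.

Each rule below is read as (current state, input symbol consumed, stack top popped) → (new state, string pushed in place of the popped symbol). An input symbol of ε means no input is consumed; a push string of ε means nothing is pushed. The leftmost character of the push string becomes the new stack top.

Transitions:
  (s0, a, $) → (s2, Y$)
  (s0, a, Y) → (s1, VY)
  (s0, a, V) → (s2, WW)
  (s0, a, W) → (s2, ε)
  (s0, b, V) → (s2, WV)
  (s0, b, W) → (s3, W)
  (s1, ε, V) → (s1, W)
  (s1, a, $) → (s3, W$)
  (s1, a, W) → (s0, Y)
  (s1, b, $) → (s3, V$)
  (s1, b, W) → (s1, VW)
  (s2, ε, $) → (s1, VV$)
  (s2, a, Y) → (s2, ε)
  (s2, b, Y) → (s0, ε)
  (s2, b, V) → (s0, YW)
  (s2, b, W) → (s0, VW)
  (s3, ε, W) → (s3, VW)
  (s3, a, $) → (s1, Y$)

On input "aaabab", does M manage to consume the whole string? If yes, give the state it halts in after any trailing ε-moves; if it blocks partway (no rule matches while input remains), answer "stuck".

(s0, aaabab, $)
  read a, top $: go to s2, push Y$ → (s2, aabab, Y$)
  read a, top Y: go to s2, push ε → (s2, abab, $)
  ε-move, top $: go to s1, push VV$ → (s1, abab, VV$)
  ε-move, top V: go to s1, push W → (s1, abab, WV$)
  read a, top W: go to s0, push Y → (s0, bab, YV$)
No transition for (s0, b, top Y); M blocks with input bab remaining.

stuck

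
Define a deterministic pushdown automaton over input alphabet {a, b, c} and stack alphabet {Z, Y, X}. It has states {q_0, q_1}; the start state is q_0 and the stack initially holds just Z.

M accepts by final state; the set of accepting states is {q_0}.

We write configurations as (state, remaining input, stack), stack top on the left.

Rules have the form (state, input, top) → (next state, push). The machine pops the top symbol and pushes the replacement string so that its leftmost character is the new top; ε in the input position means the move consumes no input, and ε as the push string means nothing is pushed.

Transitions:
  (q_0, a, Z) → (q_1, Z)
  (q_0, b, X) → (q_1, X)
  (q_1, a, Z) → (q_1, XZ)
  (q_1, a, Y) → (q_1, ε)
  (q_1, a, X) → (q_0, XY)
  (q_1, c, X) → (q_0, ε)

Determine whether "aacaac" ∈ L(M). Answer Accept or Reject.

Accept

(q_0, aacaac, Z) ⊢ (q_1, acaac, Z) ⊢ (q_1, caac, XZ) ⊢ (q_0, aac, Z) ⊢ (q_1, ac, Z) ⊢ (q_1, c, XZ) ⊢ (q_0, ε, Z)
All input consumed; state q_0 ∈ F.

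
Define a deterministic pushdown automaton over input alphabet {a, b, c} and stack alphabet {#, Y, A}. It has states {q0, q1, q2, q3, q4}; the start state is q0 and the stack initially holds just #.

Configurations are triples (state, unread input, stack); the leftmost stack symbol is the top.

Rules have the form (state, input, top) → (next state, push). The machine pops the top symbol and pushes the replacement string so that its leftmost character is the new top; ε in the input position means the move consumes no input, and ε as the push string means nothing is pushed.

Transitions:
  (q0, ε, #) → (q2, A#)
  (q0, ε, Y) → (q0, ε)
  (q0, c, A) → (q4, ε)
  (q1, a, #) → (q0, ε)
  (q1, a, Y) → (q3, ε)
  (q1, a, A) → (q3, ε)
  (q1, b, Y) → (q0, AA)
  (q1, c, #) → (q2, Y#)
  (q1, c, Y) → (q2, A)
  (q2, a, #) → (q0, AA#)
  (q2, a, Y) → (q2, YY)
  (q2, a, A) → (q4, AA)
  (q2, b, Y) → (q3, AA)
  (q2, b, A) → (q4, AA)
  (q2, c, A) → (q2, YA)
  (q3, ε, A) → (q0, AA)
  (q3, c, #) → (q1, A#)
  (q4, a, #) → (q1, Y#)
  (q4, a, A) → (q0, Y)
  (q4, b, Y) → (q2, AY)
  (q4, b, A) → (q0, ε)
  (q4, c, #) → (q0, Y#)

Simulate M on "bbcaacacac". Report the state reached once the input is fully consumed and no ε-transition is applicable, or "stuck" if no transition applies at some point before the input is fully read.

(q0, bbcaacacac, #) ⊢ (q2, bbcaacacac, A#) ⊢ (q4, bcaacacac, AA#) ⊢ (q0, caacacac, A#) ⊢ (q4, aacacac, #) ⊢ (q1, acacac, Y#) ⊢ (q3, cacac, #) ⊢ (q1, acac, A#) ⊢ (q3, cac, #) ⊢ (q1, ac, A#) ⊢ (q3, c, #) ⊢ (q1, ε, A#)
All input consumed; M is in state q1.

q1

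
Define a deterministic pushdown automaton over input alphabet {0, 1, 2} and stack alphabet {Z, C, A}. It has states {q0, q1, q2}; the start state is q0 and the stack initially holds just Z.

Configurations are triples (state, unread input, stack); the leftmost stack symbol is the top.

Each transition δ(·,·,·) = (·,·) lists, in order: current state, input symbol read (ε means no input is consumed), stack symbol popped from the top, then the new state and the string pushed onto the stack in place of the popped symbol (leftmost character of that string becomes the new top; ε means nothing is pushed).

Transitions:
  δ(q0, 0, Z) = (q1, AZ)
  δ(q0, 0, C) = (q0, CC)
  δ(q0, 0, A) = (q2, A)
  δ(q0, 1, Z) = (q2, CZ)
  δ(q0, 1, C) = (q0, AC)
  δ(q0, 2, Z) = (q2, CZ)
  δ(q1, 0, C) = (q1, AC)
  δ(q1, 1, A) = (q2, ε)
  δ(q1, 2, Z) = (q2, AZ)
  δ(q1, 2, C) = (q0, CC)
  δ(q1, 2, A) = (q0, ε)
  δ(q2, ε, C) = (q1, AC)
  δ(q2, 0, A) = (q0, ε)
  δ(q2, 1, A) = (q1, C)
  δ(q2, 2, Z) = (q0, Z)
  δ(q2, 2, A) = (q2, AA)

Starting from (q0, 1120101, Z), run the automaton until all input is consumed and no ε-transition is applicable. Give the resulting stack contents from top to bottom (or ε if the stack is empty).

CCCZ

(q0, 1120101, Z)
  read 1, top Z: go to q2, push CZ → (q2, 120101, CZ)
  ε-move, top C: go to q1, push AC → (q1, 120101, ACZ)
  read 1, top A: go to q2, push ε → (q2, 20101, CZ)
  ε-move, top C: go to q1, push AC → (q1, 20101, ACZ)
  read 2, top A: go to q0, push ε → (q0, 0101, CZ)
  read 0, top C: go to q0, push CC → (q0, 101, CCZ)
  read 1, top C: go to q0, push AC → (q0, 01, ACCZ)
  read 0, top A: go to q2, push A → (q2, 1, ACCZ)
  read 1, top A: go to q1, push C → (q1, ε, CCCZ)
All input consumed in state q1 with stack CCCZ.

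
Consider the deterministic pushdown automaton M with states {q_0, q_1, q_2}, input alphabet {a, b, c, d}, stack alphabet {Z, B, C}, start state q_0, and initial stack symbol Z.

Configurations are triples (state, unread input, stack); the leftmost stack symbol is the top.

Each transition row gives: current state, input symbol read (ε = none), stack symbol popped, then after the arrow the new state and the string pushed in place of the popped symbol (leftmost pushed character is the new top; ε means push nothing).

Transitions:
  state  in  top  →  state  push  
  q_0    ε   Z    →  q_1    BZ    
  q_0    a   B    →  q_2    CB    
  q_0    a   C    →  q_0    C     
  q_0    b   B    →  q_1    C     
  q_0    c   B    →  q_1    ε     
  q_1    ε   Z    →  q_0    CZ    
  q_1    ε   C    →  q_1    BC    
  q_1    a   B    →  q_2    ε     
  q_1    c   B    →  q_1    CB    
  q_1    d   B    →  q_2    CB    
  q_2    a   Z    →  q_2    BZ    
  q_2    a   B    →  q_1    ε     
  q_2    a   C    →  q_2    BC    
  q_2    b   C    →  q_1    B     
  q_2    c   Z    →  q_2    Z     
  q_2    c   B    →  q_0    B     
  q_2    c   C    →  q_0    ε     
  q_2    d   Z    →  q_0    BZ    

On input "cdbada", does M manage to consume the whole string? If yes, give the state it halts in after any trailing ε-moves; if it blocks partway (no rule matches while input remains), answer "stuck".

(q_0, cdbada, Z)
  ε-move, top Z: go to q_1, push BZ → (q_1, cdbada, BZ)
  read c, top B: go to q_1, push CB → (q_1, dbada, CBZ)
  ε-move, top C: go to q_1, push BC → (q_1, dbada, BCBZ)
  read d, top B: go to q_2, push CB → (q_2, bada, CBCBZ)
  read b, top C: go to q_1, push B → (q_1, ada, BBCBZ)
  read a, top B: go to q_2, push ε → (q_2, da, BCBZ)
No transition for (q_2, d, top B); M blocks with input da remaining.

stuck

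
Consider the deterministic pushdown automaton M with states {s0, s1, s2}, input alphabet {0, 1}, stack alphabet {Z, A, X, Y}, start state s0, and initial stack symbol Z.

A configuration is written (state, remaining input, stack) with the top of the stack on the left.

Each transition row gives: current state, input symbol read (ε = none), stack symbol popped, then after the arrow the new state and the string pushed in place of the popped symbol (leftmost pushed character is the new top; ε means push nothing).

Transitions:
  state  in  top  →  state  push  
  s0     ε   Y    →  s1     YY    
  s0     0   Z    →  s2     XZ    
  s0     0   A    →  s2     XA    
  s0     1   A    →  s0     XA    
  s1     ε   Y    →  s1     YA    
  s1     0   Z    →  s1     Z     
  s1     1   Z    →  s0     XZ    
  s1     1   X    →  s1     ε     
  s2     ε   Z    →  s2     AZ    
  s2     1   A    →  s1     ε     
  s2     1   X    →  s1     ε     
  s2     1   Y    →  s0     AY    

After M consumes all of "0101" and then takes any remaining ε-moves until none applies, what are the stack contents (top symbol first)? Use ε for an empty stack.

(s0, 0101, Z)
  read 0, top Z: go to s2, push XZ → (s2, 101, XZ)
  read 1, top X: go to s1, push ε → (s1, 01, Z)
  read 0, top Z: go to s1, push Z → (s1, 1, Z)
  read 1, top Z: go to s0, push XZ → (s0, ε, XZ)
All input consumed in state s0 with stack XZ.

XZ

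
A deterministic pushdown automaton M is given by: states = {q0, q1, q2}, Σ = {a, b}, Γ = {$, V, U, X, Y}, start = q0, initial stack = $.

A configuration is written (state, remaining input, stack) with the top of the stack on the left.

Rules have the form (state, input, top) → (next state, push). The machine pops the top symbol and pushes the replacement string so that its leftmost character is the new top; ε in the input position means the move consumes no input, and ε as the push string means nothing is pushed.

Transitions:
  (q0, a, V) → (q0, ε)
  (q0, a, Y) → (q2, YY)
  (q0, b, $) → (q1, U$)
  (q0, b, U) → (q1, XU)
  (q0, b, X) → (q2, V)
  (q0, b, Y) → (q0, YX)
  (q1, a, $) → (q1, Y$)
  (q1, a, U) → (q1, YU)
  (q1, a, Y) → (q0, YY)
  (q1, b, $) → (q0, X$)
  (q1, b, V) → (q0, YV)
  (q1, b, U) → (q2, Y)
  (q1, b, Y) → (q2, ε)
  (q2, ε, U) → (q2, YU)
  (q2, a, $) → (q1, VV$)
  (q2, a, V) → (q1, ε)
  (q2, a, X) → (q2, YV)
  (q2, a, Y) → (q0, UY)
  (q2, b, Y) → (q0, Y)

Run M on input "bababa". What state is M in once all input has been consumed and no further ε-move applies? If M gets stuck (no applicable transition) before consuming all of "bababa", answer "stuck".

(q0, bababa, $)
  read b, top $: go to q1, push U$ → (q1, ababa, U$)
  read a, top U: go to q1, push YU → (q1, baba, YU$)
  read b, top Y: go to q2, push ε → (q2, aba, U$)
  ε-move, top U: go to q2, push YU → (q2, aba, YU$)
  read a, top Y: go to q0, push UY → (q0, ba, UYU$)
  read b, top U: go to q1, push XU → (q1, a, XUYU$)
No transition for (q1, a, top X); M blocks with input a remaining.

stuck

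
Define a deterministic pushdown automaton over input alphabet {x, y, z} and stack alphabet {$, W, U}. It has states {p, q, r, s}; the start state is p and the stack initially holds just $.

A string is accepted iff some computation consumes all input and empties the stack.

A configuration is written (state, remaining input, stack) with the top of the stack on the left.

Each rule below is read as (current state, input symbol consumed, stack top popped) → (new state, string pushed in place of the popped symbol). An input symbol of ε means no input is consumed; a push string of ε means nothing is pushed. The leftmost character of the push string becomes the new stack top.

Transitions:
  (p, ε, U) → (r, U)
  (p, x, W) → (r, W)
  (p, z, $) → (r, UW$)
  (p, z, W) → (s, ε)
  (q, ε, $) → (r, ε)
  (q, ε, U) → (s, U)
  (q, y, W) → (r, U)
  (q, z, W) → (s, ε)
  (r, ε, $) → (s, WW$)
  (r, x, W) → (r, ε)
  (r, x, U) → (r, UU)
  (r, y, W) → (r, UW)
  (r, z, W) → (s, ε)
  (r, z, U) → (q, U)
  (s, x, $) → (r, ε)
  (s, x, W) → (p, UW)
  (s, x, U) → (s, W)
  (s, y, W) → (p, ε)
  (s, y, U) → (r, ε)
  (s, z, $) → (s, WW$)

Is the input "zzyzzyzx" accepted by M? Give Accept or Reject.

Accept

(p, zzyzzyzx, $)
  read z, top $: go to r, push UW$ → (r, zyzzyzx, UW$)
  read z, top U: go to q, push U → (q, yzzyzx, UW$)
  ε-move, top U: go to s, push U → (s, yzzyzx, UW$)
  read y, top U: go to r, push ε → (r, zzyzx, W$)
  read z, top W: go to s, push ε → (s, zyzx, $)
  read z, top $: go to s, push WW$ → (s, yzx, WW$)
  read y, top W: go to p, push ε → (p, zx, W$)
  read z, top W: go to s, push ε → (s, x, $)
  read x, top $: go to r, push ε → (r, ε, ε)
All input consumed and the stack is empty.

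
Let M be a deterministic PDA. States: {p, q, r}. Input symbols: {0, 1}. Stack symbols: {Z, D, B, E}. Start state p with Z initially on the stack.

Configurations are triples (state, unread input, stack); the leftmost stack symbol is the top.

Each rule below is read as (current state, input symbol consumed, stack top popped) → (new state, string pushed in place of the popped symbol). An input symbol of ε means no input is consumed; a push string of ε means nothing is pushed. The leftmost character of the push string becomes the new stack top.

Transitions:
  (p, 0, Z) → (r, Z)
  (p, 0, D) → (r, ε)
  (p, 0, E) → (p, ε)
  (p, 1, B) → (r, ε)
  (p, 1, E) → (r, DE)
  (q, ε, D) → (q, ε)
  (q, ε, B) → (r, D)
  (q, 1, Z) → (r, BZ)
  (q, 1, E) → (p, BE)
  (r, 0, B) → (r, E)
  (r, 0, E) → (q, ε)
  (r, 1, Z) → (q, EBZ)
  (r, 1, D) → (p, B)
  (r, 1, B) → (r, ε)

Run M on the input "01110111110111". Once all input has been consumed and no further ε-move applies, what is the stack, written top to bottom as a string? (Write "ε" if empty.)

EBZ

(p, 01110111110111, Z)
  read 0, top Z: go to r, push Z → (r, 1110111110111, Z)
  read 1, top Z: go to q, push EBZ → (q, 110111110111, EBZ)
  read 1, top E: go to p, push BE → (p, 10111110111, BEBZ)
  read 1, top B: go to r, push ε → (r, 0111110111, EBZ)
  read 0, top E: go to q, push ε → (q, 111110111, BZ)
  ε-move, top B: go to r, push D → (r, 111110111, DZ)
  read 1, top D: go to p, push B → (p, 11110111, BZ)
  read 1, top B: go to r, push ε → (r, 1110111, Z)
  read 1, top Z: go to q, push EBZ → (q, 110111, EBZ)
  read 1, top E: go to p, push BE → (p, 10111, BEBZ)
  read 1, top B: go to r, push ε → (r, 0111, EBZ)
  read 0, top E: go to q, push ε → (q, 111, BZ)
  ε-move, top B: go to r, push D → (r, 111, DZ)
  read 1, top D: go to p, push B → (p, 11, BZ)
  read 1, top B: go to r, push ε → (r, 1, Z)
  read 1, top Z: go to q, push EBZ → (q, ε, EBZ)
All input consumed in state q with stack EBZ.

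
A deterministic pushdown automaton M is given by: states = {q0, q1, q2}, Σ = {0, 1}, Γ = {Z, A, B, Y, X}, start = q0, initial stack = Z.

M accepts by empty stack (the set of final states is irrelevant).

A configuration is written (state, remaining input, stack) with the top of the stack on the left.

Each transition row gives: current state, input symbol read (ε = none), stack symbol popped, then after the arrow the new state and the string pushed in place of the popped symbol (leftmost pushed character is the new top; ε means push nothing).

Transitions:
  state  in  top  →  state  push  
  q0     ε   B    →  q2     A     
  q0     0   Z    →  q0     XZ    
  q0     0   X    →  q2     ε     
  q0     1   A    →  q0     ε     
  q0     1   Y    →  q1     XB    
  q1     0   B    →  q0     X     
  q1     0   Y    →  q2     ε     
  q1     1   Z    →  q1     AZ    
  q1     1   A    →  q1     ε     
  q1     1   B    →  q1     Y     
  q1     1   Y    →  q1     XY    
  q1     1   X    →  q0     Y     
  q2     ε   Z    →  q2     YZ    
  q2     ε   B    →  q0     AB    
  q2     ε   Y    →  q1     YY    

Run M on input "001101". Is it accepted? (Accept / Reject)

Reject

(q0, 001101, Z)
  read 0, top Z: go to q0, push XZ → (q0, 01101, XZ)
  read 0, top X: go to q2, push ε → (q2, 1101, Z)
  ε-move, top Z: go to q2, push YZ → (q2, 1101, YZ)
  ε-move, top Y: go to q1, push YY → (q1, 1101, YYZ)
  read 1, top Y: go to q1, push XY → (q1, 101, XYYZ)
  read 1, top X: go to q0, push Y → (q0, 01, YYYZ)
No transition applies at (q0, 01, YYYZ); input not fully consumed.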